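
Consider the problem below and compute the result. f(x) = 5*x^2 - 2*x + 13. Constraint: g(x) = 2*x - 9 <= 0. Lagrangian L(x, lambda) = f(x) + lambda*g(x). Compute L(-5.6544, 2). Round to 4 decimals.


Step 1: Evaluate f(x).
f(-5.6544) = 5*(-5.6544)^2 - 2*(-5.6544) + 13 = 184.17
Step 2: Evaluate g(x).
g(-5.6544) = 2*-5.6544 - 9 = -20.3088
Step 3: Compute Lagrangian.
L = 184.17 + 2*-20.3088 = 143.5524


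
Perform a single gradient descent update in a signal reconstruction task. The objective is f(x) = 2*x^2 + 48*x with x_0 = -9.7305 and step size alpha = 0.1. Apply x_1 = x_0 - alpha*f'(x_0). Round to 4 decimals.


We compute the gradient at x_0 and apply the update.
f'(x) = 4*x + 48
f'(-9.7305) = 4*-9.7305 + 48 = 9.078
x_1 = -9.7305 - 0.1*9.078 = -10.6383


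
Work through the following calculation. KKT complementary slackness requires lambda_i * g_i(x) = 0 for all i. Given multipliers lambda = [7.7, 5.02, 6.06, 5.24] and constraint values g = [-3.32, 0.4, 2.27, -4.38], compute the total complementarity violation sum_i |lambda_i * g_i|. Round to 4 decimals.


KKT complementary slackness check:
lambda_1 * g_1 = 7.7 * -3.32 = -25.564
lambda_2 * g_2 = 5.02 * 0.4 = 2.008
lambda_3 * g_3 = 6.06 * 2.27 = 13.7562
lambda_4 * g_4 = 5.24 * -4.38 = -22.9512
Total violation = 25.564 + 2.008 + 13.7562 + 22.9512 = 64.2794


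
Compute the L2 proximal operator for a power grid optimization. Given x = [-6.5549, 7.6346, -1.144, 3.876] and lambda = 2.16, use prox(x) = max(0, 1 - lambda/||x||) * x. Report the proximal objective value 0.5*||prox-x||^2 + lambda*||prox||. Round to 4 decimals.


Step 1: Compute ||x||.
||x|| = 10.8437
Step 2: Compute scaling factor.
scale = max(0, 1 - 2.16/10.8437) = 0.8008
Step 3: prox(x) = [-5.2492, 6.1138, -0.9161, 3.1039]
||prox(x)|| = 8.6837
Step 4: Proximal objective.
0.5*||prox-x||^2 = 2.3328
lambda*||prox|| = 18.7568
Total = 21.0896


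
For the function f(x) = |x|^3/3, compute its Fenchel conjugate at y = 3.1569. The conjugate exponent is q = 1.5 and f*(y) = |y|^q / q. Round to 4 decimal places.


The conjugate exponent q satisfies 1/p + 1/q = 1.
p = 3, so q = 3/(3 - 1) = 1.5
|y|^q = 3.1569^1.5 = 5.6091
f*(3.1569) = 5.6091 / 1.5 = 3.7394


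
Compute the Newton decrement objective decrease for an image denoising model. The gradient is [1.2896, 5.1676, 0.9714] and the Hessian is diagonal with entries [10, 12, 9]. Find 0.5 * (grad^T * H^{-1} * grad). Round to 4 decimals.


Step 1: H is diagonal, so H^(-1) * g = [0.129, 0.4306, 0.1079].
Step 2: g^T H^(-1) g = sum_i g_i^2 / H_ii
  = (1.2896)^2/10 + (5.1676)^2/12 + (0.9714)^2/9
  = 0.1663 + 2.2253 + 0.1048 = 2.4965
Step 3: Objective decrease = 0.5 * g^T H^(-1) g = 1.2482


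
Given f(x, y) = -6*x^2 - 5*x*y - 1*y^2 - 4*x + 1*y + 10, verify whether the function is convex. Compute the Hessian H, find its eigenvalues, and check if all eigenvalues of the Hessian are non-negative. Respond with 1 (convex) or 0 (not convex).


The Hessian of f(x,y) = -6*x^2 - 5*x*y - 1*y^2 - 4*x + 1*y + 10 is:
H = [[-12, -5], [-5, -2]]
Trace = -12 - 2 = -14
Determinant = -12*-2 - (-5)^2 = -1
Discriminant = (-14)^2 - 4*-1 = 200.0
Eigenvalues: lambda_1 = -14.0711, lambda_2 = 0.0711
The function is not convex.

0


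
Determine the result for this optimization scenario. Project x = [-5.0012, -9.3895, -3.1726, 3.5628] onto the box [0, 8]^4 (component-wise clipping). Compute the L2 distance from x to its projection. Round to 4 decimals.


Project each component onto [0, 8].
clip(-5.0012) = 0.0, clip(-9.3895) = 0.0, clip(-3.1726) = 0.0, clip(3.5628) = 3.5628
Projection = [0.0, 0.0, 0.0, 3.5628]
Squared diffs: [25.012, 88.1627, 10.0654, 0.0]
Distance = sqrt(123.2401) = 11.1014


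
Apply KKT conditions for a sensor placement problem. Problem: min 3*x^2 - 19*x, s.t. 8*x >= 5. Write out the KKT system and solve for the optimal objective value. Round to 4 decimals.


Step 1: Try lambda = 0 (constraint inactive).
Stationarity: 2*3*x - 19 = 0
x* = 19/(2*3) = 19/6 = 3.1667 (rounded; the exact value 19/6 is used below)
Check constraint: 8*3.1667 = 25.3336 >= 5 -- satisfied.
Step 2: Compute optimal value.
f(x*) = 3*(19/6)^2 - 19*(19/6) = -30.0833


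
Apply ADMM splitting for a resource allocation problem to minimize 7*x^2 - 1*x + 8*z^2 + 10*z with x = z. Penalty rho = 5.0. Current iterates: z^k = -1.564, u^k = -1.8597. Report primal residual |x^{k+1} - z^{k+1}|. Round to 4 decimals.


ADMM iteration with rho = 5.0, z^k = -1.564, u^k = -1.8597
Step 1: x-update.
Minimize 7*x^2 - 1*x + (5.0/2)*(x + 1.564 - 1.8597)^2
FOC: (2*7 + 5.0)*x = 1 + 5.0*(-1.564 + 1.8597)
x^{k+1} = 0.1304
Step 2: z-update.
Minimize 8*z^2 + 10*z + (5.0/2)*(0.1304 - z - 1.8597)^2
FOC: (2*8 + 5.0)*z = -10 + 5.0*(0.1304 - 1.8597)
z^{k+1} = -0.8879
Step 3: u-update.
u^{k+1} = -1.8597 + 0.1304 + 0.8879 = -0.8413
Step 4: Primal residual = |0.1304 + 0.8879| = 1.0184


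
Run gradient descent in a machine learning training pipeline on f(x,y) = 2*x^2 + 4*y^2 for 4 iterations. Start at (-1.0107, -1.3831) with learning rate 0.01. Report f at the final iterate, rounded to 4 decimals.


Gradient descent on f(x,y) = 2*x^2 + 4*y^2.
Starting point: (-1.0107, -1.3831), alpha = 0.01
Step 1: grad_x = 2*2*-1.0107 = -4.0428, grad_y = 2*4*-1.3831 = -11.0648
  x_1 = -1.0107 - 0.01*-4.0428 = -0.9703
  y_1 = -1.3831 - 0.01*-11.0648 = -1.2725
Step 2: grad_x = 2*2*-0.9703 = -3.8811, grad_y = 2*4*-1.2725 = -10.1796
  x_2 = -0.9703 - 0.01*-3.8811 = -0.9315
  y_2 = -1.2725 - 0.01*-10.1796 = -1.1707
Step 3: grad_x = 2*2*-0.9315 = -3.7258, grad_y = 2*4*-1.1707 = -9.3652
  x_3 = -0.9315 - 0.01*-3.7258 = -0.8942
  y_3 = -1.1707 - 0.01*-9.3652 = -1.077
Step 4: grad_x = 2*2*-0.8942 = -3.5768, grad_y = 2*4*-1.077 = -8.616
  x_4 = -0.8942 - 0.01*-3.5768 = -0.8584
  y_4 = -1.077 - 0.01*-8.616 = -0.9908
f(-0.8584, -0.9908) = 2*(-0.8584)^2 + 4*(-0.9908)^2 = 5.4009


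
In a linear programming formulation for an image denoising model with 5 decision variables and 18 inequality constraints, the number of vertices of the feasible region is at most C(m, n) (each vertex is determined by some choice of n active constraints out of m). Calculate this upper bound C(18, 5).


Each vertex corresponds to some choice of n active constraints out of m, so the number of vertices is at most C(m, n) = m! / (n!(m-n)!).
m = 18, n = 5
Numerator: 18 * 17 * 16 * 15 * 14
Denominator: 5! = 120
C(18, 5) = 8568


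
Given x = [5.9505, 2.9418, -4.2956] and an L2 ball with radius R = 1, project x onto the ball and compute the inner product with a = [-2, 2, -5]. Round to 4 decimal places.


Step 1: Compute ||x|| (intermediates to 6 decimals).
||x|| = sqrt(5.9505^2 + 2.9418^2 + (-4.2956)^2) = 7.906631
Step 2: Project.
Since ||x|| > R, scale = R/||x|| = 1/7.906631 = 0.126476, proj(x) = scale * x
proj(x) = [0.752595, 0.372067, -0.54329]
Step 3: Dot product.
a^T * proj(x) = -2*0.752595 + 2*0.372067 - 5*(-0.54329) = 1.9554


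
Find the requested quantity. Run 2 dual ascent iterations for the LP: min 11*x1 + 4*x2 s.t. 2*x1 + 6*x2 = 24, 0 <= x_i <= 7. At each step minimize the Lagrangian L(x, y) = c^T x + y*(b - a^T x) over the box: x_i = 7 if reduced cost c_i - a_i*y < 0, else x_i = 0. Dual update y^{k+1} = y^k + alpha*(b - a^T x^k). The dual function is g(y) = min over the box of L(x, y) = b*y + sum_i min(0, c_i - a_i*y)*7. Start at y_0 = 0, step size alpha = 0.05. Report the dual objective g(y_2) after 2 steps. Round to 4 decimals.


Dual ascent for LP: min 11*x1 + 4*x2, 2*x1 + 6*x2 = 24, 0 <= x_i <= 7
Step 1: y^k = 0.0, reduced costs: (11.0, 4.0)
  x^k = (0.0, 0.0), subgradient = b - a^T x = 24.0
  y^{k+1} = 0.0 + 0.05*24.0 = 1.2
Step 2: y^k = 1.2, reduced costs: (8.6, -3.2)
  x^k = (0.0, 7.0), subgradient = b - a^T x = -18.0
  y^{k+1} = 1.2 + 0.05*-18.0 = 0.3
Dual objective at y_2 = 0.3: reduced costs (10.4, 2.2), box minimizer x = (0.0, 0.0)
g(y_2) = b*y + (c1 - a1*y)*x1 + (c2 - a2*y)*x2 = 24*0.3 + 10.4*0.0 + 2.2*0.0 = 7.2 + 0.0 + 0.0 = 7.2


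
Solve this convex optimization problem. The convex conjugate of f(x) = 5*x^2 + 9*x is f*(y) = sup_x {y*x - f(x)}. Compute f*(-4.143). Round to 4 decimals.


f*(y) = sup_x {y*x - a*x^2 - b*x} = sup_x {(y-b)*x - a*x^2}
FOC: (y - b) - 2a*x = 0 => x* = (y - b)/(2a)
x* = (-4.143 - 9)/(2*5) = -1.3143
f*(-4.143) = (y-b)^2/(4a) = (-4.143 - 9)^2/(4*5)
= 172.7384/20 = 8.6369


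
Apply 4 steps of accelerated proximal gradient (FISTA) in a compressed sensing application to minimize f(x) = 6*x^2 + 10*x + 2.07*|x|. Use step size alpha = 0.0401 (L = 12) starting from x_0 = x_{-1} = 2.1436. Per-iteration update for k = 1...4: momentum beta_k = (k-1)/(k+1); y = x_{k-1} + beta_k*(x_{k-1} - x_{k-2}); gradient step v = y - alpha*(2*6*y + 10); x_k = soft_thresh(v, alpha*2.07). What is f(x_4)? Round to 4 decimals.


FISTA on f(x) = 6*x^2 + 10*x + 2.07*|x|
L = 12, alpha = 0.0401
Iteration 1: beta = 0.0, y = 2.1436 + 0.0*(2.1436 - 2.1436) = 2.1436
  grad(y) = 35.7232, v = y - alpha*grad = 0.7111
  prox(v) = soft_thresh(0.7111, 0.083) = 0.6281
Iteration 2: beta = 0.3333, y = 0.6281 + 0.3333*(0.6281 - 2.1436) = 0.1229
  grad(y) = 11.4751, v = y - alpha*grad = -0.3372
  prox(v) = soft_thresh(-0.3372, 0.083) = -0.2542
Iteration 3: beta = 0.5, y = -0.2542 + 0.5*(-0.2542 - 0.6281) = -0.6954
  grad(y) = 1.6555, v = y - alpha*grad = -0.7618
  prox(v) = soft_thresh(-0.7618, 0.083) = -0.6788
Iteration 4: beta = 0.6, y = -0.6788 + 0.6*(-0.6788 + 0.2542) = -0.9335
  grad(y) = -1.2017, v = y - alpha*grad = -0.8853
  prox(v) = soft_thresh(-0.8853, 0.083) = -0.8023
f(x_4) = 6*(-0.8023)^2 + 10*(-0.8023) + 2.07*|-0.8023| = -2.5002


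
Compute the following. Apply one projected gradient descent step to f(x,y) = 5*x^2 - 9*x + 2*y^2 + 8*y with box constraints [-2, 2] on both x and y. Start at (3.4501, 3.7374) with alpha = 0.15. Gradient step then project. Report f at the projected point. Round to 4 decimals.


Step 1: Compute gradient at (3.4501, 3.7374).
grad_x = 2*5*3.4501 - 9 = 25.501
grad_y = 2*2*3.7374 + 8 = 22.9496
Step 2: Gradient step.
x_raw = 3.4501 - 0.15*25.501 = -0.3751
y_raw = 3.7374 - 0.15*22.9496 = 0.295
Step 3: Project onto [-2, 2].
x_proj = clip(-0.3751) = -0.3751
y_proj = clip(0.295) = 0.295
Step 4: Evaluate f.
f(-0.3751, 0.295) = 6.6124


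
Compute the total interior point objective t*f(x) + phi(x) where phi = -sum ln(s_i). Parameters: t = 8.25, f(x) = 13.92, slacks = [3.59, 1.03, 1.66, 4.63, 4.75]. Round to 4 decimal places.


Step 1: Compute log-barrier.
ln values: [1.2782, 0.0296, 0.5068, 1.5326, 1.5581]
phi = -(1.2782 + 0.0296 + 0.5068 + 1.5326 + 1.5581) = -4.9052
Step 2: Compute augmented objective.
t*f(x) = 8.25*13.92 = 114.84
Total = 114.84 - 4.9052 = 109.9348


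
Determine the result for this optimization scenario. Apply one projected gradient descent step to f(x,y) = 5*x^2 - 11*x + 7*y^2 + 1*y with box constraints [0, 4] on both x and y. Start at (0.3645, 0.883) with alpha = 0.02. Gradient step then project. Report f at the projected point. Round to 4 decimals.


Step 1: Compute gradient at (0.3645, 0.883).
grad_x = 2*5*0.3645 - 11 = -7.355
grad_y = 2*7*0.883 + 1 = 13.362
Step 2: Gradient step.
x_raw = 0.3645 - 0.02*-7.355 = 0.5116
y_raw = 0.883 - 0.02*13.362 = 0.6158
Step 3: Project onto [0, 4].
x_proj = clip(0.5116) = 0.5116
y_proj = clip(0.6158) = 0.6158
Step 4: Evaluate f.
f(0.5116, 0.6158) = -1.049


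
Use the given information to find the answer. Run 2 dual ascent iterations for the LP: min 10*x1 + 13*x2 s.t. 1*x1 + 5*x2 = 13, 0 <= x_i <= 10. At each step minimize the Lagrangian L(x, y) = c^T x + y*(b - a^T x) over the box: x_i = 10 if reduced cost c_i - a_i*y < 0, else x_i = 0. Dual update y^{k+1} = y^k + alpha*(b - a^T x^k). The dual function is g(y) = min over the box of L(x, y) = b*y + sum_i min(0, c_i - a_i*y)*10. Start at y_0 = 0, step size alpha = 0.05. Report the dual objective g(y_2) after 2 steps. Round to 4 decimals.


Dual ascent for LP: min 10*x1 + 13*x2, 1*x1 + 5*x2 = 13, 0 <= x_i <= 10
Step 1: y^k = 0.0, reduced costs: (10.0, 13.0)
  x^k = (0.0, 0.0), subgradient = b - a^T x = 13.0
  y^{k+1} = 0.0 + 0.05*13.0 = 0.65
Step 2: y^k = 0.65, reduced costs: (9.35, 9.75)
  x^k = (0.0, 0.0), subgradient = b - a^T x = 13.0
  y^{k+1} = 0.65 + 0.05*13.0 = 1.3
Dual objective at y_2 = 1.3: reduced costs (8.7, 6.5), box minimizer x = (0.0, 0.0)
g(y_2) = b*y + (c1 - a1*y)*x1 + (c2 - a2*y)*x2 = 13*1.3 + 8.7*0.0 + 6.5*0.0 = 16.9 + 0.0 + 0.0 = 16.9


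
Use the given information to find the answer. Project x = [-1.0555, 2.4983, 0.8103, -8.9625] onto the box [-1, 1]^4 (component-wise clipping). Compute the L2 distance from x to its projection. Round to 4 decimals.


Project each component onto [-1, 1].
clip(-1.0555) = -1.0, clip(2.4983) = 1.0, clip(0.8103) = 0.8103, clip(-8.9625) = -1.0
Projection = [-1.0, 1.0, 0.8103, -1.0]
Squared diffs: [0.0031, 2.2449, 0.0, 63.4014]
Distance = sqrt(65.6494) = 8.1024


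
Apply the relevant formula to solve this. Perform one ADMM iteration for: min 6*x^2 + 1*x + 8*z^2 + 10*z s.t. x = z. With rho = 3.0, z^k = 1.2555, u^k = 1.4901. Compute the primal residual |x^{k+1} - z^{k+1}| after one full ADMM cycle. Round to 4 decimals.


ADMM iteration with rho = 3.0, z^k = 1.2555, u^k = 1.4901
Step 1: x-update.
Minimize 6*x^2 + 1*x + (3.0/2)*(x - 1.2555 + 1.4901)^2
FOC: (2*6 + 3.0)*x = -1 + 3.0*(1.2555 - 1.4901)
x^{k+1} = -0.1136
Step 2: z-update.
Minimize 8*z^2 + 10*z + (3.0/2)*(-0.1136 - z + 1.4901)^2
FOC: (2*8 + 3.0)*z = -10 + 3.0*(-0.1136 + 1.4901)
z^{k+1} = -0.309
Step 3: u-update.
u^{k+1} = 1.4901 - 0.1136 + 0.309 = 1.6855
Step 4: Primal residual = |-0.1136 + 0.309| = 0.1954


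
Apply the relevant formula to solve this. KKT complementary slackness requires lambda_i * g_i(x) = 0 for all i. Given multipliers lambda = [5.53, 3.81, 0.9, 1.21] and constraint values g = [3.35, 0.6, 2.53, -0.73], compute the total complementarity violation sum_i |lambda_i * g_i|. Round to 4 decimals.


KKT complementary slackness check:
lambda_1 * g_1 = 5.53 * 3.35 = 18.5255
lambda_2 * g_2 = 3.81 * 0.6 = 2.286
lambda_3 * g_3 = 0.9 * 2.53 = 2.277
lambda_4 * g_4 = 1.21 * -0.73 = -0.8833
Total violation = 18.5255 + 2.286 + 2.277 + 0.8833 = 23.9718


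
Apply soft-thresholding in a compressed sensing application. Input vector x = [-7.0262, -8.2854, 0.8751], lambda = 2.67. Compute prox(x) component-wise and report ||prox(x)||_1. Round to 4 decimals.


Soft-thresholding with lambda = 2.67:
prox(-7.0262) = sign(-7.0262)*max(|-7.0262| - 2.67, 0) = -4.3562
prox(-8.2854) = sign(-8.2854)*max(|-8.2854| - 2.67, 0) = -5.6154
prox(0.8751) = sign(0.8751)*max(|0.8751| - 2.67, 0) = 0.0
prox(x) = [-4.3562, -5.6154, 0.0]
||prox(x)||_1 = 4.3562 + 5.6154 + 0.0 = 9.9716


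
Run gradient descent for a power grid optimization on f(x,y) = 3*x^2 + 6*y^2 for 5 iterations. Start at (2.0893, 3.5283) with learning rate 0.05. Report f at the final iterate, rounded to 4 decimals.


Gradient descent on f(x,y) = 3*x^2 + 6*y^2.
Starting point: (2.0893, 3.5283), alpha = 0.05
Step 1: grad_x = 2*3*2.0893 = 12.5358, grad_y = 2*6*3.5283 = 42.3396
  x_1 = 2.0893 - 0.05*12.5358 = 1.4625
  y_1 = 3.5283 - 0.05*42.3396 = 1.4113
Step 2: grad_x = 2*3*1.4625 = 8.7751, grad_y = 2*6*1.4113 = 16.9358
  x_2 = 1.4625 - 0.05*8.7751 = 1.0238
  y_2 = 1.4113 - 0.05*16.9358 = 0.5645
Step 3: grad_x = 2*3*1.0238 = 6.1425, grad_y = 2*6*0.5645 = 6.7743
  x_3 = 1.0238 - 0.05*6.1425 = 0.7166
  y_3 = 0.5645 - 0.05*6.7743 = 0.2258
Step 4: grad_x = 2*3*0.7166 = 4.2998, grad_y = 2*6*0.2258 = 2.7097
  x_4 = 0.7166 - 0.05*4.2998 = 0.5016
  y_4 = 0.2258 - 0.05*2.7097 = 0.0903
Step 5: grad_x = 2*3*0.5016 = 3.0098, grad_y = 2*6*0.0903 = 1.0839
  x_5 = 0.5016 - 0.05*3.0098 = 0.3511
  y_5 = 0.0903 - 0.05*1.0839 = 0.0361
f(0.3511, 0.0361) = 3*0.3511^2 + 6*0.0361^2 = 0.3777


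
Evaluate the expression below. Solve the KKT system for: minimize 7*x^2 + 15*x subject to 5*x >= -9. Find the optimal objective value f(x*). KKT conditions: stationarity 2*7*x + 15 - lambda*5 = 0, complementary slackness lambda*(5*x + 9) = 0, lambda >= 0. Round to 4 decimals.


Step 1: Try lambda = 0 (constraint inactive).
Stationarity: 2*7*x + 15 = 0
x* = -15/(2*7) = -15/14 = -1.0714 (rounded; the exact value -15/14 is used below)
Check constraint: 5*-1.0714 = -5.357 >= -9 -- satisfied.
Step 2: Compute optimal value.
f(x*) = 7*(-15/14)^2 + 15*(-15/14) = -8.0357


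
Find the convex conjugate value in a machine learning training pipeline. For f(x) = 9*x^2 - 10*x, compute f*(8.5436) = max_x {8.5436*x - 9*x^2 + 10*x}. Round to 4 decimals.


f*(y) = sup_x {y*x - a*x^2 - b*x} = sup_x {(y-b)*x - a*x^2}
FOC: (y - b) - 2a*x = 0 => x* = (y - b)/(2a)
x* = (8.5436 + 10)/(2*9) = 1.0302
f*(8.5436) = (y-b)^2/(4a) = (8.5436 + 10)^2/(4*9)
= 343.8651/36 = 9.5518


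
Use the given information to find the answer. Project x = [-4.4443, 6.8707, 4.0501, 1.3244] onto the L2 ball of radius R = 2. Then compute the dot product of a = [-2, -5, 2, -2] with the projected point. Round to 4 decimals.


Step 1: Compute ||x|| (intermediates to 6 decimals).
||x|| = sqrt((-4.4443)^2 + 6.8707^2 + 4.0501^2 + 1.3244^2) = 9.225815
Step 2: Project.
Since ||x|| > R, scale = R/||x|| = 2/9.225815 = 0.216783, proj(x) = scale * x
proj(x) = [-0.963449, 1.489451, 0.877993, 0.287107]
Step 3: Dot product.
a^T * proj(x) = -2*(-0.963449) - 5*1.489451 + 2*0.877993 - 2*0.287107 = -4.3386


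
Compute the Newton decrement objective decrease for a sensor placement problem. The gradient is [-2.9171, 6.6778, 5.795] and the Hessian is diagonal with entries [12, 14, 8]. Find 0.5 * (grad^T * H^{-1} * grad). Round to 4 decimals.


Step 1: H is diagonal, so H^(-1) * g = [-0.2431, 0.477, 0.7244].
Step 2: g^T H^(-1) g = sum_i g_i^2 / H_ii
  = (-2.9171)^2/12 + (6.6778)^2/14 + (5.795)^2/8
  = 0.7091 + 3.1852 + 4.1978 = 8.0921
Step 3: Objective decrease = 0.5 * g^T H^(-1) g = 4.046


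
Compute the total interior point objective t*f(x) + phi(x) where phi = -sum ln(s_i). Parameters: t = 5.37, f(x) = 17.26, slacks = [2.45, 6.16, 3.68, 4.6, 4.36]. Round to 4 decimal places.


Step 1: Compute log-barrier.
ln values: [0.8961, 1.8181, 1.3029, 1.5261, 1.4725]
phi = -(0.8961 + 1.8181 + 1.3029 + 1.5261 + 1.4725) = -7.0156
Step 2: Compute augmented objective.
t*f(x) = 5.37*17.26 = 92.6862
Total = 92.6862 - 7.0156 = 85.6706


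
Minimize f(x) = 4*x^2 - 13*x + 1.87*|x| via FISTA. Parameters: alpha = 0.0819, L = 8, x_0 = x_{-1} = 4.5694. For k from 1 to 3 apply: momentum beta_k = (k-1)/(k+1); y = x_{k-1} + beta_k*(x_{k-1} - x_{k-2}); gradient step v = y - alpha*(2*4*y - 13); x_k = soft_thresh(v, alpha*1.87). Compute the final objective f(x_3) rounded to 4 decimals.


FISTA on f(x) = 4*x^2 - 13*x + 1.87*|x|
L = 8, alpha = 0.0819
Iteration 1: beta = 0.0, y = 4.5694 + 0.0*(4.5694 - 4.5694) = 4.5694
  grad(y) = 23.5552, v = y - alpha*grad = 2.6402
  prox(v) = soft_thresh(2.6402, 0.1532) = 2.4871
Iteration 2: beta = 0.3333, y = 2.4871 + 0.3333*(2.4871 - 4.5694) = 1.793
  grad(y) = 1.3437, v = y - alpha*grad = 1.6829
  prox(v) = soft_thresh(1.6829, 0.1532) = 1.5298
Iteration 3: beta = 0.5, y = 1.5298 + 0.5*(1.5298 - 2.4871) = 1.0511
  grad(y) = -4.5912, v = y - alpha*grad = 1.4271
  prox(v) = soft_thresh(1.4271, 0.1532) = 1.274
f(x_3) = 4*1.274^2 - 13*1.274 + 1.87*|1.274| = -7.6873


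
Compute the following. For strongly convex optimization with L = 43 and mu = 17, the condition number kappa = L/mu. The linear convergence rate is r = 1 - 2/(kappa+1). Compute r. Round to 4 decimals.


Step 1: Compute the condition number.
kappa = L/mu = 43/17 = 2.5294
Step 2: Compute the convergence rate.
r = 1 - 2/(kappa + 1) = 1 - 2*mu/(L + mu) = (L - mu)/(L + mu) = 26/60 = 0.4333


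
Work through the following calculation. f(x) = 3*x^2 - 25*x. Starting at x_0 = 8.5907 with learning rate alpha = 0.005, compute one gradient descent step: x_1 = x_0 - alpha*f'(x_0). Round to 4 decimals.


We compute the gradient at x_0 and apply the update.
f'(x) = 6*x - 25
f'(8.5907) = 6*8.5907 - 25 = 26.5442
x_1 = 8.5907 - 0.005*26.5442 = 8.458


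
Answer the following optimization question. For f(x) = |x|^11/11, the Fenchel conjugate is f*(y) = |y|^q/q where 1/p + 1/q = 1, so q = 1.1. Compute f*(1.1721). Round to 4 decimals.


The conjugate exponent q satisfies 1/p + 1/q = 1.
p = 11, so q = 11/(11 - 1) = 1.1
|y|^q = 1.1721^1.1 = 1.1909
f*(1.1721) = 1.1909 / 1.1 = 1.0826


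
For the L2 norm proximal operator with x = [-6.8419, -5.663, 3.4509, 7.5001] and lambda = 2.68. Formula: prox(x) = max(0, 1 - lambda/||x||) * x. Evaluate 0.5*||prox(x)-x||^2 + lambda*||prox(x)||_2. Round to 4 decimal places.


Step 1: Compute ||x||.
||x|| = 12.1261
Step 2: Compute scaling factor.
scale = max(0, 1 - 2.68/12.1261) = 0.779
Step 3: prox(x) = [-5.3298, -4.4114, 2.6882, 5.8425]
||prox(x)|| = 9.4461
Step 4: Proximal objective.
0.5*||prox-x||^2 = 3.5912
lambda*||prox|| = 25.3155
Total = 28.9066


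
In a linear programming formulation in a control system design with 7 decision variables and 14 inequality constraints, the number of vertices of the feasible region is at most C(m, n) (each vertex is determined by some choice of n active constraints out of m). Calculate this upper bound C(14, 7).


Each vertex corresponds to some choice of n active constraints out of m, so the number of vertices is at most C(m, n) = m! / (n!(m-n)!).
m = 14, n = 7
Numerator: 14 * 13 * 12 * 11 * 10 * 9 * 8
Denominator: 7! = 5040
C(14, 7) = 3432


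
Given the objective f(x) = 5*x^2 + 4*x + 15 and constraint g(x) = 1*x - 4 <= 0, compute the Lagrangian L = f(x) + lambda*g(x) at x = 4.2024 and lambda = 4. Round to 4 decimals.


Step 1: Evaluate f(x).
f(4.2024) = 5*4.2024^2 + 4*4.2024 + 15 = 120.1104
Step 2: Evaluate g(x).
g(4.2024) = 1*4.2024 - 4 = 0.2024
Step 3: Compute Lagrangian.
L = 120.1104 + 4*0.2024 = 120.92


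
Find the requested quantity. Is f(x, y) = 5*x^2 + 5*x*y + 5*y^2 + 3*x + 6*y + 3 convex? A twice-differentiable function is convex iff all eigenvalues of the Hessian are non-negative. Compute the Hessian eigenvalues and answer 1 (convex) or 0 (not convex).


The Hessian of f(x,y) = 5*x^2 + 5*x*y + 5*y^2 + 3*x + 6*y + 3 is:
H = [[10, 5], [5, 10]]
Trace = 10 + 10 = 20
Determinant = 10*10 - (5)^2 = 75
Discriminant = (20)^2 - 4*75 = 100.0
Eigenvalues: lambda_1 = 5.0, lambda_2 = 15.0
The function is convex.

1


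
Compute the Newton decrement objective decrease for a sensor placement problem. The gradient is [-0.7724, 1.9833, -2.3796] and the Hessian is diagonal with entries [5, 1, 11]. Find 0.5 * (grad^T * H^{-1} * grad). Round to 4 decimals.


Step 1: H is diagonal, so H^(-1) * g = [-0.1545, 1.9833, -0.2163].
Step 2: g^T H^(-1) g = sum_i g_i^2 / H_ii
  = (-0.7724)^2/5 + (1.9833)^2/1 + (-2.3796)^2/11
  = 0.1193 + 3.9335 + 0.5148 = 4.5676
Step 3: Objective decrease = 0.5 * g^T H^(-1) g = 2.2838


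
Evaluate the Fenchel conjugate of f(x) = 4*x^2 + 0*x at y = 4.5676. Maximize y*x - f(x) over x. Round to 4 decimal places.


f*(y) = sup_x {y*x - a*x^2 - b*x} = sup_x {(y-b)*x - a*x^2}
FOC: (y - b) - 2a*x = 0 => x* = (y - b)/(2a)
x* = (4.5676 - 0)/(2*4) = 0.571
f*(4.5676) = (y-b)^2/(4a) = (4.5676 - 0)^2/(4*4)
= 20.863/16 = 1.3039


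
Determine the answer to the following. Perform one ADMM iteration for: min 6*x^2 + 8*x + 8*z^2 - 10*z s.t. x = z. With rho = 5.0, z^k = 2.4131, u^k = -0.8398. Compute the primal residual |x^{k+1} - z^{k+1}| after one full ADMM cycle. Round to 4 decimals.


ADMM iteration with rho = 5.0, z^k = 2.4131, u^k = -0.8398
Step 1: x-update.
Minimize 6*x^2 + 8*x + (5.0/2)*(x - 2.4131 - 0.8398)^2
FOC: (2*6 + 5.0)*x = -8 + 5.0*(2.4131 + 0.8398)
x^{k+1} = 0.4861
Step 2: z-update.
Minimize 8*z^2 - 10*z + (5.0/2)*(0.4861 - z - 0.8398)^2
FOC: (2*8 + 5.0)*z = 10 + 5.0*(0.4861 - 0.8398)
z^{k+1} = 0.392
Step 3: u-update.
u^{k+1} = -0.8398 + 0.4861 - 0.392 = -0.7456
Step 4: Primal residual = |0.4861 - 0.392| = 0.0942


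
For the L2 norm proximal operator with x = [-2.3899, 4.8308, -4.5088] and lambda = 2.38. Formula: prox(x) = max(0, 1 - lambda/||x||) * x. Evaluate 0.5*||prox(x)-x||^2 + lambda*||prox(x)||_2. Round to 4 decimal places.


Step 1: Compute ||x||.
||x|| = 7.0269
Step 2: Compute scaling factor.
scale = max(0, 1 - 2.38/7.0269) = 0.6613
Step 3: prox(x) = [-1.5804, 3.1946, -2.9817]
||prox(x)|| = 4.6469
Step 4: Proximal objective.
0.5*||prox-x||^2 = 2.8322
lambda*||prox|| = 11.0596
Total = 13.8919


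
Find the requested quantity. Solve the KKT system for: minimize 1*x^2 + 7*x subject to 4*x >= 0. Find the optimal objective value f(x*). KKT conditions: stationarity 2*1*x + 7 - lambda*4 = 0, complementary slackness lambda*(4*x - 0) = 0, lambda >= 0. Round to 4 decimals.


Step 1: Try lambda = 0 (constraint inactive).
x_unc = -7/(2*1) = -3.5
Check: 4*-3.5 = -14.0 < 0 -- violated!
Step 2: Constraint must be active: 4*x = 0
x* = 0/4 = 0.0
lambda = (2*1*0.0 + 7)/4 = 1.75
Step 3: Compute optimal value.
f(x*) = 1*0.0^2 + 7*0.0 = 0.0


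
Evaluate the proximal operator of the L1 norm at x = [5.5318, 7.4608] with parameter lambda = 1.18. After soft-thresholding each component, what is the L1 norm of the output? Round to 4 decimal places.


Soft-thresholding with lambda = 1.18:
prox(5.5318) = sign(5.5318)*max(|5.5318| - 1.18, 0) = 4.3518
prox(7.4608) = sign(7.4608)*max(|7.4608| - 1.18, 0) = 6.2808
prox(x) = [4.3518, 6.2808]
||prox(x)||_1 = 4.3518 + 6.2808 = 10.6326


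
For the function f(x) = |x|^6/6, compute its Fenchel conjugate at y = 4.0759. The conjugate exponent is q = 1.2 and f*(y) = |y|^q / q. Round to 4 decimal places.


The conjugate exponent q satisfies 1/p + 1/q = 1.
p = 6, so q = 6/(6 - 1) = 1.2
|y|^q = 4.0759^1.2 = 5.3984
f*(4.0759) = 5.3984 / 1.2 = 4.4987


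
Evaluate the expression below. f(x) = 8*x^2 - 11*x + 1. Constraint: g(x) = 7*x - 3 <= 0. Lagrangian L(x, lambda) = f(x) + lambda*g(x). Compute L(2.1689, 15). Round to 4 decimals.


Step 1: Evaluate f(x).
f(2.1689) = 8*2.1689^2 - 11*2.1689 + 1 = 14.7751
Step 2: Evaluate g(x).
g(2.1689) = 7*2.1689 - 3 = 12.1823
Step 3: Compute Lagrangian.
L = 14.7751 + 15*12.1823 = 197.5096


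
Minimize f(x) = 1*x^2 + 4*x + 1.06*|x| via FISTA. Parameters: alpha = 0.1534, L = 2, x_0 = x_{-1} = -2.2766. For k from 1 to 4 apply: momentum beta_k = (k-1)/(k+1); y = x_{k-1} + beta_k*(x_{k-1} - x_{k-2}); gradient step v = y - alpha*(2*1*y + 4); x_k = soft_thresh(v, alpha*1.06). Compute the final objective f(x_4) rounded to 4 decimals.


FISTA on f(x) = 1*x^2 + 4*x + 1.06*|x|
L = 2, alpha = 0.1534
Iteration 1: beta = 0.0, y = -2.2766 + 0.0*(-2.2766 + 2.2766) = -2.2766
  grad(y) = -0.5532, v = y - alpha*grad = -2.1917
  prox(v) = soft_thresh(-2.1917, 0.1626) = -2.0291
Iteration 2: beta = 0.3333, y = -2.0291 + 0.3333*(-2.0291 + 2.2766) = -1.9466
  grad(y) = 0.1067, v = y - alpha*grad = -1.963
  prox(v) = soft_thresh(-1.963, 0.1626) = -1.8004
Iteration 3: beta = 0.5, y = -1.8004 + 0.5*(-1.8004 + 2.0291) = -1.686
  grad(y) = 0.6279, v = y - alpha*grad = -1.7824
  prox(v) = soft_thresh(-1.7824, 0.1626) = -1.6198
Iteration 4: beta = 0.6, y = -1.6198 + 0.6*(-1.6198 + 1.8004) = -1.5114
  grad(y) = 0.9772, v = y - alpha*grad = -1.6613
  prox(v) = soft_thresh(-1.6613, 0.1626) = -1.4987
f(x_4) = 1*(-1.4987)^2 + 4*(-1.4987) + 1.06*|-1.4987| = -2.1601


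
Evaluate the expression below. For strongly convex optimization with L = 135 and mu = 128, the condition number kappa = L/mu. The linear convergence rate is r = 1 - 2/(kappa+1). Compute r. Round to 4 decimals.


Step 1: Compute the condition number.
kappa = L/mu = 135/128 = 1.0547
Step 2: Compute the convergence rate.
r = 1 - 2/(kappa + 1) = 1 - 2*mu/(L + mu) = (L - mu)/(L + mu) = 7/263 = 0.0266


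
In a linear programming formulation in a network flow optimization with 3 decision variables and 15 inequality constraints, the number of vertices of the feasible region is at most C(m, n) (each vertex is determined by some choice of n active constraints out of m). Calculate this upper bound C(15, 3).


Each vertex corresponds to some choice of n active constraints out of m, so the number of vertices is at most C(m, n) = m! / (n!(m-n)!).
m = 15, n = 3
Numerator: 15 * 14 * 13
Denominator: 3! = 6
C(15, 3) = 455


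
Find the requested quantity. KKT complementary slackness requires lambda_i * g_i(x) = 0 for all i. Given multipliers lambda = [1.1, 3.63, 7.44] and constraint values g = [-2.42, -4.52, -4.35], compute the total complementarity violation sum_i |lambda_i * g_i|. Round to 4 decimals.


KKT complementary slackness check:
lambda_1 * g_1 = 1.1 * -2.42 = -2.662
lambda_2 * g_2 = 3.63 * -4.52 = -16.4076
lambda_3 * g_3 = 7.44 * -4.35 = -32.364
Total violation = 2.662 + 16.4076 + 32.364 = 51.4336


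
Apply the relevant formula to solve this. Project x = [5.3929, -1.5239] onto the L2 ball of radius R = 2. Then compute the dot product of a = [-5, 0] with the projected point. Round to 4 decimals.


Step 1: Compute ||x|| (intermediates to 6 decimals).
||x|| = sqrt(5.3929^2 + (-1.5239)^2) = 5.604074
Step 2: Project.
Since ||x|| > R, scale = R/||x|| = 2/5.604074 = 0.356883, proj(x) = scale * x
proj(x) = [1.924634, -0.543854]
Step 3: Dot product.
a^T * proj(x) = -5*1.924634 + 0*(-0.543854) = -9.6232


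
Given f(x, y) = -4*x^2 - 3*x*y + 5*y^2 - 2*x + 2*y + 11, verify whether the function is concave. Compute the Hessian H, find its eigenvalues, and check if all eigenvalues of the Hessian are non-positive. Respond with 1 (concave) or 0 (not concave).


The Hessian of f(x,y) = -4*x^2 - 3*x*y + 5*y^2 - 2*x + 2*y + 11 is:
H = [[-8, -3], [-3, 10]]
Trace = -8 + 10 = 2
Determinant = -8*10 - (-3)^2 = -89
Discriminant = (2)^2 - 4*-89 = 360.0
Eigenvalues: lambda_1 = -8.4868, lambda_2 = 10.4868
The function is not concave.

0


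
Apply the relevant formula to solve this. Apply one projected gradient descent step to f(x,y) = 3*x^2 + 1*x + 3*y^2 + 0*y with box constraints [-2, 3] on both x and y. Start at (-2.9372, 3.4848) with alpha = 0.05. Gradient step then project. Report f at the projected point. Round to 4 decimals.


Step 1: Compute gradient at (-2.9372, 3.4848).
grad_x = 2*3*-2.9372 + 1 = -16.6232
grad_y = 2*3*3.4848 + 0 = 20.9088
Step 2: Gradient step.
x_raw = -2.9372 - 0.05*-16.6232 = -2.106
y_raw = 3.4848 - 0.05*20.9088 = 2.4394
Step 3: Project onto [-2, 3].
x_proj = clip(-2.106) = -2.0
y_proj = clip(2.4394) = 2.4394
Step 4: Evaluate f.
f(-2.0, 2.4394) = 27.8514


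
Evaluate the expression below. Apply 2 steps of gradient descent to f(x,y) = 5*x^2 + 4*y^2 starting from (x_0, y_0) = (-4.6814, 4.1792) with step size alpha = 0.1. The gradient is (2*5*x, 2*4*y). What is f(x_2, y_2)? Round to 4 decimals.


Gradient descent on f(x,y) = 5*x^2 + 4*y^2.
Starting point: (-4.6814, 4.1792), alpha = 0.1
Step 1: grad_x = 2*5*-4.6814 = -46.814, grad_y = 2*4*4.1792 = 33.4336
  x_1 = -4.6814 - 0.1*-46.814 = 0.0
  y_1 = 4.1792 - 0.1*33.4336 = 0.8358
Step 2: grad_x = 2*5*0.0 = 0.0, grad_y = 2*4*0.8358 = 6.6867
  x_2 = 0.0 - 0.1*0.0 = 0.0
  y_2 = 0.8358 - 0.1*6.6867 = 0.1672
f(0.0, 0.1672) = 5*0.0^2 + 4*0.1672^2 = 0.1118


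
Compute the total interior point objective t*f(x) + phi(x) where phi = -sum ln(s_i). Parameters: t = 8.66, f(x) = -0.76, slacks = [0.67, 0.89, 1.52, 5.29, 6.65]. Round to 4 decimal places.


Step 1: Compute log-barrier.
ln values: [-0.4005, -0.1165, 0.4187, 1.6658, 1.8946]
phi = -(-0.4005 - 0.1165 + 0.4187 + 1.6658 + 1.8946) = -3.4621
Step 2: Compute augmented objective.
t*f(x) = 8.66*-0.76 = -6.5816
Total = -6.5816 - 3.4621 = -10.0437


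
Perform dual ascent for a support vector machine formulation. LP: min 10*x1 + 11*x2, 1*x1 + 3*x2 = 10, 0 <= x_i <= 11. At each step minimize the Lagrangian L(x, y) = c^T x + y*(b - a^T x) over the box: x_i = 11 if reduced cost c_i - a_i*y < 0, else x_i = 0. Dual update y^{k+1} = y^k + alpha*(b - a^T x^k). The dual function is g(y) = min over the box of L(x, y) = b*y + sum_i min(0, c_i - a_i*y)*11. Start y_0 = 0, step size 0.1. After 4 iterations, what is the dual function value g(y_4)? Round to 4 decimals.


Dual ascent for LP: min 10*x1 + 11*x2, 1*x1 + 3*x2 = 10, 0 <= x_i <= 11
Step 1: y^k = 0.0, reduced costs: (10.0, 11.0)
  x^k = (0.0, 0.0), subgradient = b - a^T x = 10.0
  y^{k+1} = 0.0 + 0.1*10.0 = 1.0
Step 2: y^k = 1.0, reduced costs: (9.0, 8.0)
  x^k = (0.0, 0.0), subgradient = b - a^T x = 10.0
  y^{k+1} = 1.0 + 0.1*10.0 = 2.0
Step 3: y^k = 2.0, reduced costs: (8.0, 5.0)
  x^k = (0.0, 0.0), subgradient = b - a^T x = 10.0
  y^{k+1} = 2.0 + 0.1*10.0 = 3.0
Step 4: y^k = 3.0, reduced costs: (7.0, 2.0)
  x^k = (0.0, 0.0), subgradient = b - a^T x = 10.0
  y^{k+1} = 3.0 + 0.1*10.0 = 4.0
Dual objective at y_4 = 4.0: reduced costs (6.0, -1.0), box minimizer x = (0.0, 11.0)
g(y_4) = b*y + (c1 - a1*y)*x1 + (c2 - a2*y)*x2 = 10*4.0 + 6.0*0.0 + (-1.0)*11.0 = 40.0 + 0.0 - 11.0 = 29.0


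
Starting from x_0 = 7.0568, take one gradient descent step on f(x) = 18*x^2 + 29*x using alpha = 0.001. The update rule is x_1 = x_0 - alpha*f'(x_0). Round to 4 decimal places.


We compute the gradient at x_0 and apply the update.
f'(x) = 36*x + 29
f'(7.0568) = 36*7.0568 + 29 = 283.0448
x_1 = 7.0568 - 0.001*283.0448 = 6.7738


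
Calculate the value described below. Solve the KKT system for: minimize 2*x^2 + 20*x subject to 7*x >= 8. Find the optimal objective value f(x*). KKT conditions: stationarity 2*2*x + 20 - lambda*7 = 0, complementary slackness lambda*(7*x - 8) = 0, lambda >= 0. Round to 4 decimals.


Step 1: Try lambda = 0 (constraint inactive).
x_unc = -20/(2*2) = -5.0
Check: 7*-5.0 = -35.0 < 8 -- violated!
Step 2: Constraint must be active: 7*x = 8
x* = 8/7 = 1.1429 (rounded; the exact value 8/7 is used below)
lambda = (2*2*(8/7) + 20)/7 = 3.5102
Step 3: Compute optimal value.
f(x*) = 2*(8/7)^2 + 20*(8/7) = 25.4694


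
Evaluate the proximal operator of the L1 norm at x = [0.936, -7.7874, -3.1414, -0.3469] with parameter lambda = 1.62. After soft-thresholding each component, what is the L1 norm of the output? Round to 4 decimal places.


Soft-thresholding with lambda = 1.62:
prox(0.936) = sign(0.936)*max(|0.936| - 1.62, 0) = 0.0
prox(-7.7874) = sign(-7.7874)*max(|-7.7874| - 1.62, 0) = -6.1674
prox(-3.1414) = sign(-3.1414)*max(|-3.1414| - 1.62, 0) = -1.5214
prox(-0.3469) = sign(-0.3469)*max(|-0.3469| - 1.62, 0) = 0.0
prox(x) = [0.0, -6.1674, -1.5214, 0.0]
||prox(x)||_1 = 0.0 + 6.1674 + 1.5214 + 0.0 = 7.6888


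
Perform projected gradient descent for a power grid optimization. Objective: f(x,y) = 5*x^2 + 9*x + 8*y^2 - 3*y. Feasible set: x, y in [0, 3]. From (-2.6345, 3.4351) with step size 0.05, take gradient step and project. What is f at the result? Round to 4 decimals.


Step 1: Compute gradient at (-2.6345, 3.4351).
grad_x = 2*5*-2.6345 + 9 = -17.345
grad_y = 2*8*3.4351 - 3 = 51.9616
Step 2: Gradient step.
x_raw = -2.6345 - 0.05*-17.345 = -1.7673
y_raw = 3.4351 - 0.05*51.9616 = 0.837
Step 3: Project onto [0, 3].
x_proj = clip(-1.7673) = 0.0
y_proj = clip(0.837) = 0.837
Step 4: Evaluate f.
f(0.0, 0.837) = 3.0938


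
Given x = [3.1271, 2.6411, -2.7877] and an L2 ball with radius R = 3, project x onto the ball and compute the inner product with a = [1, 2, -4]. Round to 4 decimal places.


Step 1: Compute ||x|| (intermediates to 6 decimals).
||x|| = sqrt(3.1271^2 + 2.6411^2 + (-2.7877)^2) = 4.952316
Step 2: Project.
Since ||x|| > R, scale = R/||x|| = 3/4.952316 = 0.605777, proj(x) = scale * x
proj(x) = [1.894325, 1.599918, -1.688725]
Step 3: Dot product.
a^T * proj(x) = 1*1.894325 + 2*1.599918 - 4*(-1.688725) = 11.8491


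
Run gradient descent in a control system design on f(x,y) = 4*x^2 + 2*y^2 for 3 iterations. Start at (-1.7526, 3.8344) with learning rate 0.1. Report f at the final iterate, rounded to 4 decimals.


Gradient descent on f(x,y) = 4*x^2 + 2*y^2.
Starting point: (-1.7526, 3.8344), alpha = 0.1
Step 1: grad_x = 2*4*-1.7526 = -14.0208, grad_y = 2*2*3.8344 = 15.3376
  x_1 = -1.7526 - 0.1*-14.0208 = -0.3505
  y_1 = 3.8344 - 0.1*15.3376 = 2.3006
Step 2: grad_x = 2*4*-0.3505 = -2.8042, grad_y = 2*2*2.3006 = 9.2026
  x_2 = -0.3505 - 0.1*-2.8042 = -0.0701
  y_2 = 2.3006 - 0.1*9.2026 = 1.3804
Step 3: grad_x = 2*4*-0.0701 = -0.5608, grad_y = 2*2*1.3804 = 5.5215
  x_3 = -0.0701 - 0.1*-0.5608 = -0.014
  y_3 = 1.3804 - 0.1*5.5215 = 0.8282
f(-0.014, 0.8282) = 4*(-0.014)^2 + 2*0.8282^2 = 1.3727


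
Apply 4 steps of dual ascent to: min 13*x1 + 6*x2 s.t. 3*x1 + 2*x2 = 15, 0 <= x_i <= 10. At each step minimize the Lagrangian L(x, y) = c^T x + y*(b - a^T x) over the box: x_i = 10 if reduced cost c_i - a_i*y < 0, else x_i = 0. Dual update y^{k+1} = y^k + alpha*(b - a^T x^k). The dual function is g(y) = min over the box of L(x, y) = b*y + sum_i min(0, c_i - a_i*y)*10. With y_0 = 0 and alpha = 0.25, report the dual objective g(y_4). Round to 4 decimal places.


Dual ascent for LP: min 13*x1 + 6*x2, 3*x1 + 2*x2 = 15, 0 <= x_i <= 10
Step 1: y^k = 0.0, reduced costs: (13.0, 6.0)
  x^k = (0.0, 0.0), subgradient = b - a^T x = 15.0
  y^{k+1} = 0.0 + 0.25*15.0 = 3.75
Step 2: y^k = 3.75, reduced costs: (1.75, -1.5)
  x^k = (0.0, 10.0), subgradient = b - a^T x = -5.0
  y^{k+1} = 3.75 + 0.25*-5.0 = 2.5
Step 3: y^k = 2.5, reduced costs: (5.5, 1.0)
  x^k = (0.0, 0.0), subgradient = b - a^T x = 15.0
  y^{k+1} = 2.5 + 0.25*15.0 = 6.25
Step 4: y^k = 6.25, reduced costs: (-5.75, -6.5)
  x^k = (10.0, 10.0), subgradient = b - a^T x = -35.0
  y^{k+1} = 6.25 + 0.25*-35.0 = -2.5
Dual objective at y_4 = -2.5: reduced costs (20.5, 11.0), box minimizer x = (0.0, 0.0)
g(y_4) = b*y + (c1 - a1*y)*x1 + (c2 - a2*y)*x2 = 15*(-2.5) + 20.5*0.0 + 11.0*0.0 = -37.5 + 0.0 + 0.0 = -37.5


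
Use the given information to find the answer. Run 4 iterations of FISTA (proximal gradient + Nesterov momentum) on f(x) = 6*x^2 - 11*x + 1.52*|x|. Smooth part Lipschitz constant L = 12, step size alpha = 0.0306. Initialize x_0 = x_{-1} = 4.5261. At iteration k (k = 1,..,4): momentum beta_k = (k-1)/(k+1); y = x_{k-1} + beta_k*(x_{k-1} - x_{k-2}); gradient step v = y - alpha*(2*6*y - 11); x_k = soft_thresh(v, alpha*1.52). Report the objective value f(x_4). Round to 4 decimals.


FISTA on f(x) = 6*x^2 - 11*x + 1.52*|x|
L = 12, alpha = 0.0306
Iteration 1: beta = 0.0, y = 4.5261 + 0.0*(4.5261 - 4.5261) = 4.5261
  grad(y) = 43.3132, v = y - alpha*grad = 3.2007
  prox(v) = soft_thresh(3.2007, 0.0465) = 3.1542
Iteration 2: beta = 0.3333, y = 3.1542 + 0.3333*(3.1542 - 4.5261) = 2.6969
  grad(y) = 21.3629, v = y - alpha*grad = 2.0432
  prox(v) = soft_thresh(2.0432, 0.0465) = 1.9967
Iteration 3: beta = 0.5, y = 1.9967 + 0.5*(1.9967 - 3.1542) = 1.4179
  grad(y) = 6.0152, v = y - alpha*grad = 1.2339
  prox(v) = soft_thresh(1.2339, 0.0465) = 1.1874
Iteration 4: beta = 0.6, y = 1.1874 + 0.6*(1.1874 - 1.9967) = 0.7018
  grad(y) = -2.5789, v = y - alpha*grad = 0.7807
  prox(v) = soft_thresh(0.7807, 0.0465) = 0.7342
f(x_4) = 6*0.7342^2 - 11*0.7342 + 1.52*|0.7342| = -3.7259


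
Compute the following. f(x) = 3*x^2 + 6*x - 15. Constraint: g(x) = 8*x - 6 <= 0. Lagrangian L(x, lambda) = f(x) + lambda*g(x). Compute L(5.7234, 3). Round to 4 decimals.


Step 1: Evaluate f(x).
f(5.7234) = 3*5.7234^2 + 6*5.7234 - 15 = 117.6123
Step 2: Evaluate g(x).
g(5.7234) = 8*5.7234 - 6 = 39.7872
Step 3: Compute Lagrangian.
L = 117.6123 + 3*39.7872 = 236.9739


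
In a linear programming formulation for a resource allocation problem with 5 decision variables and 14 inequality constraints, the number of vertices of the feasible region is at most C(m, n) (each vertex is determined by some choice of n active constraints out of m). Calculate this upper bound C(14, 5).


Each vertex corresponds to some choice of n active constraints out of m, so the number of vertices is at most C(m, n) = m! / (n!(m-n)!).
m = 14, n = 5
Numerator: 14 * 13 * 12 * 11 * 10
Denominator: 5! = 120
C(14, 5) = 2002


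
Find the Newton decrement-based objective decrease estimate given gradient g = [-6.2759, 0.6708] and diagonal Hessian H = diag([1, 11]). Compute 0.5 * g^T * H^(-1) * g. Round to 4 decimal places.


Step 1: H is diagonal, so H^(-1) * g = [-6.2759, 0.061].
Step 2: g^T H^(-1) g = sum_i g_i^2 / H_ii
  = (-6.2759)^2/1 + (0.6708)^2/11
  = 39.3869 + 0.0409 = 39.4278
Step 3: Objective decrease = 0.5 * g^T H^(-1) g = 19.7139


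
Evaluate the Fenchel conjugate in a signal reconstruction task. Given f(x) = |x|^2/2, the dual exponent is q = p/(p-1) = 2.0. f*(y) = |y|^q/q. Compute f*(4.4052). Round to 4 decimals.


The conjugate exponent q satisfies 1/p + 1/q = 1.
p = 2, so q = 2/(2 - 1) = 2.0
|y|^q = 4.4052^2.0 = 19.4058
f*(4.4052) = 19.4058 / 2.0 = 9.7029
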